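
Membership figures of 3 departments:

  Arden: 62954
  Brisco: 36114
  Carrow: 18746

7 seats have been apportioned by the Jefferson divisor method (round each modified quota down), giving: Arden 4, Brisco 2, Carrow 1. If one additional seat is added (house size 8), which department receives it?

Arden

Priority for the next seat is population ÷ (current seats + 1).
Priorities: Arden 12590.800, Brisco 12038.000, Carrow 9373.000.
Highest priority: Arden.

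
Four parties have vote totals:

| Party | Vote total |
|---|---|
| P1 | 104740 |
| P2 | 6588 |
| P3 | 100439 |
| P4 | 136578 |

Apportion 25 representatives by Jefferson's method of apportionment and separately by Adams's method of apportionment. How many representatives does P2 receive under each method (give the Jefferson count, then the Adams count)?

0 and 1

Jefferson: P1 8, P2 0, P3 7, P4 10.
Adams: P1 7, P2 1, P3 7, P4 10.
P2 gets 0 under Jefferson and 1 under Adams.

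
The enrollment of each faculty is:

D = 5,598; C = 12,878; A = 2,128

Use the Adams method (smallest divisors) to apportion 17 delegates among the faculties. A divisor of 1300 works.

With modified divisor 1300: modified quotas D 4.306, C 9.906, A 1.637.
Rounding up: D 5, C 10, A 2 (total 17).

D 5, C 10, A 2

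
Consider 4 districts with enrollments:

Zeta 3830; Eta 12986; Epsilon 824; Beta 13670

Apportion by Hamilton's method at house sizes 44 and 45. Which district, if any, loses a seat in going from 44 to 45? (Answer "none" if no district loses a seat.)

Zeta

At 44 seats: Zeta 6, Eta 18, Epsilon 1, Beta 19.
At 45 seats: Zeta 5, Eta 19, Epsilon 1, Beta 20.
Zeta drops from 6 to 5.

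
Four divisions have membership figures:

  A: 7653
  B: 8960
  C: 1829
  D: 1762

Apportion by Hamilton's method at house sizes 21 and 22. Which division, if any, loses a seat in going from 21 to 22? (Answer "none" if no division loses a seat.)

At 21 seats: A 8, B 9, C 2, D 2.
At 22 seats: A 8, B 10, C 2, D 2.
No division's allocation decreased.

none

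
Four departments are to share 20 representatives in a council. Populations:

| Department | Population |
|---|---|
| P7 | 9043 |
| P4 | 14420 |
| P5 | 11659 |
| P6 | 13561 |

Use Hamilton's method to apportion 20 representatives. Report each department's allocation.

The standard divisor is 48683/20 ≈ 2434.15.
Standard quotas: P7 3.7151, P4 5.9240, P5 4.7898, P6 5.5711.
Lower quotas: P7 3, P4 5, P5 4, P6 5 (sum 17, leaving 3 seats).
Remainders in descending order: P4 0.9240, P5 0.7898, P7 0.7151, P6 0.5711.
The surplus seats go to P4, P5, P7.

P7 4, P4 6, P5 5, P6 5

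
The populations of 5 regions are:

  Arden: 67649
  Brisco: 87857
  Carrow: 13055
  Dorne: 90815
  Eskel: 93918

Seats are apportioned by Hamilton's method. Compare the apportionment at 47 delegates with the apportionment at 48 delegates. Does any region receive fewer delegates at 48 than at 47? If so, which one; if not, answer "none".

At 47 seats: Arden 9, Brisco 12, Carrow 2, Dorne 12, Eskel 12.
At 48 seats: Arden 9, Brisco 12, Carrow 2, Dorne 12, Eskel 13.
No region's allocation decreased.

none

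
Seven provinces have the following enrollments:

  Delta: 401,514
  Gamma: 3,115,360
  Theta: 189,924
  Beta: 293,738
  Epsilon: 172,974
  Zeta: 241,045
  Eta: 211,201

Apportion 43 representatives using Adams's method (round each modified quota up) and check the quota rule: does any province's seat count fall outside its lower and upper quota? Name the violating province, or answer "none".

Gamma

Standard quotas: Delta 3.732, Gamma 28.960, Theta 1.765, Beta 2.731, Epsilon 1.608, Zeta 2.241, Eta 1.963.
Adams allocation: Delta 4, Gamma 27, Theta 2, Beta 3, Epsilon 2, Zeta 3, Eta 2.
Gamma has quota 28.960 (lower 28, upper 29) but receives 27 — outside the quota interval.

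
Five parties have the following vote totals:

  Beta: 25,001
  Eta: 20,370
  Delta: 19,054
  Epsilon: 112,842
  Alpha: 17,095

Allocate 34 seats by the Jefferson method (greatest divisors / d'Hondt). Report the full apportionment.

Standard divisor 194362/34 ≈ 5716.529; standard quotas: Beta 4.373, Eta 3.563, Delta 3.333, Epsilon 19.740, Alpha 2.990.
Rounding down gives 4, 3, 3, 19, 2 = 31 seats, so the divisor must be adjusted.
With modified divisor 5300: modified quotas Beta 4.717, Eta 3.843, Delta 3.595, Epsilon 21.291, Alpha 3.225.
Rounding down: Beta 4, Eta 3, Delta 3, Epsilon 21, Alpha 3 (total 34).

Beta=4, Eta=3, Delta=3, Epsilon=21, Alpha=3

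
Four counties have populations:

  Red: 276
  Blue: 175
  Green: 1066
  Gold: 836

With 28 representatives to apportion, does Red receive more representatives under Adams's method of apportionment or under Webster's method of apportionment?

Adams: Red 4, Blue 2, Green 12, Gold 10.
Webster: Red 3, Blue 2, Green 13, Gold 10.
Red gets 4 under Adams and 3 under Webster.

Adams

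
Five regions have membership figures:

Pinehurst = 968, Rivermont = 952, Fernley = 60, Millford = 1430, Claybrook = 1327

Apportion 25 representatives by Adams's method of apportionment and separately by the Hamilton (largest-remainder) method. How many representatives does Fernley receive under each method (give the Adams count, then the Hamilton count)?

Adams: Pinehurst 5, Rivermont 5, Fernley 1, Millford 7, Claybrook 7.
Hamilton: Pinehurst 5, Rivermont 5, Fernley 0, Millford 8, Claybrook 7.
Fernley gets 1 under Adams and 0 under Hamilton.

1 and 0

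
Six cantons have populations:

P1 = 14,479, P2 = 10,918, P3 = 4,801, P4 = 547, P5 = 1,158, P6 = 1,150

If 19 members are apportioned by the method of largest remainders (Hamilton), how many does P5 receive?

1

Total 33053; standard divisor 33053/19 ≈ 1739.632.
Standard quotas: P1 8.3230, P2 6.2760, P3 2.7598, P4 0.3144, P5 0.6657, P6 0.6611.
Lower quotas: P1 8, P2 6, P3 2, P4 0, P5 0, P6 0 (sum 16, leaving 3 seats).
Remainders in descending order: P3 0.7598, P5 0.6657, P6 0.6611, P1 0.3230, P4 0.3144, P2 0.2760.
The surplus seats go to P3, P5, P6.
P5 receives 1.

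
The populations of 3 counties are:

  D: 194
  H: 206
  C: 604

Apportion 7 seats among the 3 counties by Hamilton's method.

The standard divisor is 1004/7 ≈ 143.429.
Standard quotas: D 1.353, H 1.436, C 4.211.
Lower quotas: D 1, H 1, C 4 (sum 6, leaving 1 seat).
Remainders in descending order: H 0.436, D 0.353, C 0.211.
Largest remainder: H receives the extra seat.

D=1, H=2, C=4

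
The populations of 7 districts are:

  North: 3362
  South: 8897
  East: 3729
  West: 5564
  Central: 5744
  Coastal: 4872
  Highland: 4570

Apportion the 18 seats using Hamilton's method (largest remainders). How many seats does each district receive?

North=2; South=4; East=2; West=3; Central=3; Coastal=2; Highland=2

Total 36738; standard divisor 36738/18 = 2041.
Standard quotas: North 1.6472, South 4.3591, East 1.8270, West 2.7261, Central 2.8143, Coastal 2.3871, Highland 2.2391.
Lower quotas: North 1, South 4, East 1, West 2, Central 2, Coastal 2, Highland 2 (sum 14, leaving 4 seats).
Remainders in descending order: East 0.8270, Central 0.8143, West 0.7261, North 0.6472, Coastal 0.3871, South 0.3591, Highland 0.2391.
Largest remainders: East, Central, West, North receive the extra seats.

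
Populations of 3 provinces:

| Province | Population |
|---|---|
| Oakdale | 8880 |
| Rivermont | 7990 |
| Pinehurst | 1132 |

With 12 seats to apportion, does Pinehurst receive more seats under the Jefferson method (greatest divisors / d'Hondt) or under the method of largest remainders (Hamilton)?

Jefferson: Oakdale 6, Rivermont 6, Pinehurst 0.
Hamilton: Oakdale 6, Rivermont 5, Pinehurst 1.
Pinehurst gets 0 under Jefferson and 1 under Hamilton.

Hamilton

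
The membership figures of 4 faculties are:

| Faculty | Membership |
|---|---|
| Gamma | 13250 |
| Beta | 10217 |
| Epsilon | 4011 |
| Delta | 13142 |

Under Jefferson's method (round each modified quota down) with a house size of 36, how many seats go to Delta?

Standard divisor 40620/36 ≈ 1128.333; standard quotas: Gamma 11.743, Beta 9.055, Epsilon 3.555, Delta 11.647.
Rounding down gives 11, 9, 3, 11 = 34 seats, so the divisor must be adjusted.
With modified divisor 1060: modified quotas Gamma 12.500, Beta 9.639, Epsilon 3.784, Delta 12.398.
Rounding down: Gamma 12, Beta 9, Epsilon 3, Delta 12 (total 36).
Delta receives 12.

12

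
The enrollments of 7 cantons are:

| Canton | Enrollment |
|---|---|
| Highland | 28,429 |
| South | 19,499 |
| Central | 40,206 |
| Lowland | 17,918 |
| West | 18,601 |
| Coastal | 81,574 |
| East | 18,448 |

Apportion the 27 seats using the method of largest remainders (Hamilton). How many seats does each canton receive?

Highland=4; South=2; Central=5; Lowland=2; West=2; Coastal=10; East=2

Standard divisor: 224675 ÷ 27 ≈ 8321.296.
Standard quotas: Highland 3.4164, South 2.3433, Central 4.8317, Lowland 2.1533, West 2.2353, Coastal 9.8030, East 2.2170.
Lower quotas: Highland 3, South 2, Central 4, Lowland 2, West 2, Coastal 9, East 2 (sum 24, leaving 3 seats).
Remainders in descending order: Central 0.8317, Coastal 0.8030, Highland 0.4164, South 0.3433, West 0.2353, East 0.2170, Lowland 0.1533.
The surplus seats go to Central, Coastal, Highland.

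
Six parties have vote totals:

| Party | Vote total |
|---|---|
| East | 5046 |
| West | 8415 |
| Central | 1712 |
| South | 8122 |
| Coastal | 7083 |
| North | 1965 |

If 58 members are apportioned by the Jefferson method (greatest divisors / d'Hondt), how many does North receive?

Standard divisor 32343/58 ≈ 557.638; standard quotas: East 9.049, West 15.090, Central 3.070, South 14.565, Coastal 12.702, North 3.524.
Rounding down gives 9, 15, 3, 14, 12, 3 = 56 seats, so the divisor must be adjusted.
With modified divisor 530: modified quotas East 9.521, West 15.877, Central 3.230, South 15.325, Coastal 13.364, North 3.708.
Rounding down: East 9, West 15, Central 3, South 15, Coastal 13, North 3 (total 58).
North receives 3.

3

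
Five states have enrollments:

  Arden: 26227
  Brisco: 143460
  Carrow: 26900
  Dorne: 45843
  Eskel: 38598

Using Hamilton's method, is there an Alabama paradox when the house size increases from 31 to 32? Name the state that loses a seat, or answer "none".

none

At 31 seats: Arden 3, Brisco 16, Carrow 3, Dorne 5, Eskel 4.
At 32 seats: Arden 3, Brisco 16, Carrow 3, Dorne 5, Eskel 5.
No state's allocation decreased.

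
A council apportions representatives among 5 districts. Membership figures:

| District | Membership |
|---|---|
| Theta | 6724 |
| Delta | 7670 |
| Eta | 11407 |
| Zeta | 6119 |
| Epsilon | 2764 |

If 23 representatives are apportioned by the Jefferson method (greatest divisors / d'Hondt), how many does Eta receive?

8

Standard divisor 34684/23 ≈ 1508; standard quotas: Theta 4.459, Delta 5.086, Eta 7.564, Zeta 4.058, Epsilon 1.833.
Rounding down gives 4, 5, 7, 4, 1 = 21 seats, so the divisor must be adjusted.
With modified divisor 1360: modified quotas Theta 4.944, Delta 5.640, Eta 8.387, Zeta 4.499, Epsilon 2.032.
Rounding down: Theta 4, Delta 5, Eta 8, Zeta 4, Epsilon 2 (total 23).
Eta receives 8.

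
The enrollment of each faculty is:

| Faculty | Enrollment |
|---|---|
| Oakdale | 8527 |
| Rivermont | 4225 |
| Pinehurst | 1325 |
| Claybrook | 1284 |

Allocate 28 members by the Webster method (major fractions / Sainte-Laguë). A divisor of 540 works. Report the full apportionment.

With modified divisor 540: modified quotas Oakdale 15.791, Rivermont 7.824, Pinehurst 2.454, Claybrook 2.378.
Rounding to the nearest integer: Oakdale 16, Rivermont 8, Pinehurst 2, Claybrook 2 (total 28).

Oakdale: 16, Rivermont: 8, Pinehurst: 2, Claybrook: 2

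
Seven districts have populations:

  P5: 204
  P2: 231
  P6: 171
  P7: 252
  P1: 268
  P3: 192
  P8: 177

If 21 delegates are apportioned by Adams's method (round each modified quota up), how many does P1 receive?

Standard divisor 1495/21 ≈ 71.19; standard quotas: P5 2.866, P2 3.245, P6 2.402, P7 3.540, P1 3.765, P3 2.697, P8 2.486.
Rounding up gives 3, 4, 3, 4, 4, 3, 3 = 24 seats, so the divisor must be adjusted.
With modified divisor 87: modified quotas P5 2.345, P2 2.655, P6 1.966, P7 2.897, P1 3.080, P3 2.207, P8 2.034.
Rounding up: P5 3, P2 3, P6 2, P7 3, P1 4, P3 3, P8 3 (total 21).
P1 receives 4.

4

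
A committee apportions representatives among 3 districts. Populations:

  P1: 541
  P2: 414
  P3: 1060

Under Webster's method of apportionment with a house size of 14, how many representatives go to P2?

Standard divisor 2015/14 ≈ 143.929; standard quotas: P1 3.759, P2 2.876, P3 7.365.
Rounding to the nearest integer gives P1 4, P2 3, P3 7 — total 14, matching the house size, so no adjustment is needed.
P2 receives 3.

3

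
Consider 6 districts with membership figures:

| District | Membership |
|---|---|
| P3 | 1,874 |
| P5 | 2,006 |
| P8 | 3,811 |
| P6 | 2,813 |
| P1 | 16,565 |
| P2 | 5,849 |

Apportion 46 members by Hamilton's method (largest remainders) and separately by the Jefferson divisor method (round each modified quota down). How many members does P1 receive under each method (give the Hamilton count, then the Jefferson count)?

Hamilton: P3 3, P5 3, P8 5, P6 4, P1 23, P2 8.
Jefferson: P3 2, P5 3, P8 5, P6 4, P1 24, P2 8.
P1 gets 23 under Hamilton and 24 under Jefferson.

23 and 24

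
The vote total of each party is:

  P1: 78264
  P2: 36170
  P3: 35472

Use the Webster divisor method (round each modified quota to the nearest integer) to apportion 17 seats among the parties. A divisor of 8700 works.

With modified divisor 8700: modified quotas P1 8.996, P2 4.157, P3 4.077.
Rounding to the nearest integer: P1 9, P2 4, P3 4 (total 17).

P1: 9; P2: 4; P3: 4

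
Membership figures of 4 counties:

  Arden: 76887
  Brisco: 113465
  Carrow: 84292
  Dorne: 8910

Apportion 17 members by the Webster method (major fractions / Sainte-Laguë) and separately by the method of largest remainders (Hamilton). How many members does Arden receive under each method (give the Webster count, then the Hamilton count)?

4 and 5

Webster: Arden 4, Brisco 7, Carrow 5, Dorne 1.
Hamilton: Arden 5, Brisco 7, Carrow 5, Dorne 0.
Arden gets 4 under Webster and 5 under Hamilton.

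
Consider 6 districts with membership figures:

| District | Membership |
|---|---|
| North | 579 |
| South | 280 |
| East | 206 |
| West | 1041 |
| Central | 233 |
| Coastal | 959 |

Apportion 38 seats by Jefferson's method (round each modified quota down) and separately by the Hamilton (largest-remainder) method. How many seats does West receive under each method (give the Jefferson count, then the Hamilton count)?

Jefferson: North 7, South 3, East 2, West 13, Central 2, Coastal 11.
Hamilton: North 7, South 3, East 2, West 12, Central 3, Coastal 11.
West gets 13 under Jefferson and 12 under Hamilton.

13 and 12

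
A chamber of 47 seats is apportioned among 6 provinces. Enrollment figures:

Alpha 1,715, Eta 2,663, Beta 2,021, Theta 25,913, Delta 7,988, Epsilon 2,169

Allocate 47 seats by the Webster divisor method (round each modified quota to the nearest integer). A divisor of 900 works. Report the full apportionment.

Alpha=2, Eta=3, Beta=2, Theta=29, Delta=9, Epsilon=2

With modified divisor 900: modified quotas Alpha 1.906, Eta 2.959, Beta 2.246, Theta 28.792, Delta 8.876, Epsilon 2.410.
Rounding to the nearest integer: Alpha 2, Eta 3, Beta 2, Theta 29, Delta 9, Epsilon 2 (total 47).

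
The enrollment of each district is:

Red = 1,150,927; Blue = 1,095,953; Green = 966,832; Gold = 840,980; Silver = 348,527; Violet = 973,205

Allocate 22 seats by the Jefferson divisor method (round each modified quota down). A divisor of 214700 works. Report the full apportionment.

Red=5, Blue=5, Green=4, Gold=3, Silver=1, Violet=4

With modified divisor 214700: modified quotas Red 5.361, Blue 5.105, Green 4.503, Gold 3.917, Silver 1.623, Violet 4.533.
Rounding down: Red 5, Blue 5, Green 4, Gold 3, Silver 1, Violet 4 (total 22).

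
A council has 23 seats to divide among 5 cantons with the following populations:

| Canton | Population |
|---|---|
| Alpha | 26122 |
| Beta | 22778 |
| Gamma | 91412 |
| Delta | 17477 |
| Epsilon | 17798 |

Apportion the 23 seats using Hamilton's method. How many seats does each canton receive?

Alpha 4, Beta 3, Gamma 12, Delta 2, Epsilon 2

Standard divisor: 175587 ÷ 23 ≈ 7634.217.
Standard quotas: Alpha 3.4217, Beta 2.9837, Gamma 11.9740, Delta 2.2893, Epsilon 2.3313.
Lower quotas: Alpha 3, Beta 2, Gamma 11, Delta 2, Epsilon 2 (sum 20, leaving 3 seats).
Remainders in descending order: Beta 0.9837, Gamma 0.9740, Alpha 0.4217, Epsilon 0.3313, Delta 0.2893.
The surplus seats go to Beta, Gamma, Alpha.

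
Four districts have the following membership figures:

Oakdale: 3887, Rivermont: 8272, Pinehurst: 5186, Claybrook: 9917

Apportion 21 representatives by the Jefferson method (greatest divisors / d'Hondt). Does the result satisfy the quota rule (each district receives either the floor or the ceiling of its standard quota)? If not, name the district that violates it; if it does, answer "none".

Standard quotas: Oakdale 2.994, Rivermont 6.372, Pinehurst 3.995, Claybrook 7.639.
Jefferson allocation: Oakdale 3, Rivermont 6, Pinehurst 4, Claybrook 8.
Every allocation lies between the lower and upper quota.

none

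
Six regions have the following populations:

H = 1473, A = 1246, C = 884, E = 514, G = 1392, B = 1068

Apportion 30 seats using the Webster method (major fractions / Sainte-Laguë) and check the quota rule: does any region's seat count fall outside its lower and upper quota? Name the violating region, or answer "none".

Standard quotas: H 6.719, A 5.683, C 4.032, E 2.345, G 6.349, B 4.872.
Webster allocation: H 7, A 6, C 4, E 2, G 6, B 5.
Every allocation lies between the lower and upper quota.

none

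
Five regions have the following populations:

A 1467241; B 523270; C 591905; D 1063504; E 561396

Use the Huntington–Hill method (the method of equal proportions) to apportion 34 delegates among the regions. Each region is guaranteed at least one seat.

A=12; B=4; C=5; D=8; E=5

With divisor 125434: modified quotas A 11.697, B 4.172, C 4.719, D 8.479, E 4.476.
Geometric-mean thresholds: A √(11·12)=11.489, B √(4·5)=4.472, C √(4·5)=4.472, D √(8·9)=8.485, E √(4·5)=4.472.
Each quota rounded against its threshold gives A 12, B 4, C 5, D 8, E 5 (total 34).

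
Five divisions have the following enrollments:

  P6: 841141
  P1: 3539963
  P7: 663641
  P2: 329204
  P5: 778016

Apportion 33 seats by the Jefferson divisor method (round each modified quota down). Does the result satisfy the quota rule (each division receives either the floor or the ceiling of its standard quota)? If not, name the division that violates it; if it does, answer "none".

P1

Standard quotas: P6 4.512, P1 18.989, P7 3.560, P2 1.766, P5 4.173.
Jefferson allocation: P6 4, P1 21, P7 3, P2 1, P5 4.
P1 has quota 18.989 (lower 18, upper 19) but receives 21 — outside the quota interval.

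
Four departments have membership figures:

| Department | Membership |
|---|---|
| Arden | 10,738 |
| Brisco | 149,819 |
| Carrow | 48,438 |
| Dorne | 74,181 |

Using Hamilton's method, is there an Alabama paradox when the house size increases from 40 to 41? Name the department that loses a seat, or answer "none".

Arden

At 40 seats: Arden 2, Brisco 21, Carrow 7, Dorne 10.
At 41 seats: Arden 1, Brisco 22, Carrow 7, Dorne 11.
Arden drops from 2 to 1.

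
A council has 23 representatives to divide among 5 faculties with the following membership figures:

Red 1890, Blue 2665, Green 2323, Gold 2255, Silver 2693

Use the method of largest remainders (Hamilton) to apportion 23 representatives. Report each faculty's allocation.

Red 4, Blue 5, Green 5, Gold 4, Silver 5

Standard divisor: 11826 ÷ 23 ≈ 514.174.
Standard quotas: Red 3.676, Blue 5.183, Green 4.518, Gold 4.386, Silver 5.238.
Lower quotas: Red 3, Blue 5, Green 4, Gold 4, Silver 5 (sum 21, leaving 2 seats).
Remainders in descending order: Red 0.676, Green 0.518, Gold 0.386, Silver 0.238, Blue 0.183.
Largest remainders: Red, Green receive the extra seats.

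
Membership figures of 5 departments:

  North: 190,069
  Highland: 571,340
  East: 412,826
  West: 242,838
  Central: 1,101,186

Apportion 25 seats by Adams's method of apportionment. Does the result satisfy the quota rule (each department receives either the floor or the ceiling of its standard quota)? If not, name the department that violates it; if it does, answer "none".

none

Standard quotas: North 1.887, Highland 5.672, East 4.098, West 2.411, Central 10.932.
Adams allocation: North 2, Highland 6, East 4, West 3, Central 10.
Every allocation lies between the lower and upper quota.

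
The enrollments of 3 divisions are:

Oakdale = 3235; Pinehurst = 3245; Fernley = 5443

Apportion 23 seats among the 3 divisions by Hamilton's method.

The standard divisor is 11923/23 ≈ 518.391.
Standard quotas: Oakdale 6.2405, Pinehurst 6.2598, Fernley 10.4998.
Lower quotas: Oakdale 6, Pinehurst 6, Fernley 10 (sum 22, leaving 1 seat).
Remainders in descending order: Fernley 0.4998, Pinehurst 0.2598, Oakdale 0.2405.
Largest remainder: Fernley receives the extra seat.

Oakdale 6, Pinehurst 6, Fernley 11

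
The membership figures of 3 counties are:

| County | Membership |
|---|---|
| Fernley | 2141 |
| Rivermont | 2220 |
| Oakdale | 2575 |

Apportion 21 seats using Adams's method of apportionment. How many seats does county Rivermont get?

7

Standard divisor 6936/21 ≈ 330.286; standard quotas: Fernley 6.482, Rivermont 6.721, Oakdale 7.796.
Rounding up gives 7, 7, 8 = 22 seats, so the divisor must be adjusted.
With modified divisor 360: modified quotas Fernley 5.947, Rivermont 6.167, Oakdale 7.153.
Rounding up: Fernley 6, Rivermont 7, Oakdale 8 (total 21).
Rivermont receives 7.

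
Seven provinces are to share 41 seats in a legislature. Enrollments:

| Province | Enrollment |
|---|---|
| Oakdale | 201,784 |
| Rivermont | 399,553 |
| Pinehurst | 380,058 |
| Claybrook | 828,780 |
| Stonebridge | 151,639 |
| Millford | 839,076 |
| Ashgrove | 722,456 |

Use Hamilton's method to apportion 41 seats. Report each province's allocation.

Oakdale=2, Rivermont=5, Pinehurst=4, Claybrook=10, Stonebridge=2, Millford=10, Ashgrove=8

Standard divisor: 3523346 ÷ 41 ≈ 85935.268.
Standard quotas: Oakdale 2.3481, Rivermont 4.6495, Pinehurst 4.4226, Claybrook 9.6442, Stonebridge 1.7646, Millford 9.7640, Ashgrove 8.4070.
Lower quotas: Oakdale 2, Rivermont 4, Pinehurst 4, Claybrook 9, Stonebridge 1, Millford 9, Ashgrove 8 (sum 37, leaving 4 seats).
Remainders in descending order: Stonebridge 0.7646, Millford 0.7640, Rivermont 0.6495, Claybrook 0.6442, Pinehurst 0.4226, Ashgrove 0.4070, Oakdale 0.3481.
The surplus seats go to Stonebridge, Millford, Rivermont, Claybrook.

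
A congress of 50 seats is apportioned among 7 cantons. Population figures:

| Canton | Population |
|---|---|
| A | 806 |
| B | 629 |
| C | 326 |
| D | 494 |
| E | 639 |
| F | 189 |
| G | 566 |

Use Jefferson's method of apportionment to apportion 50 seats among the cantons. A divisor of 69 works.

A=11, B=9, C=4, D=7, E=9, F=2, G=8

With modified divisor 69: modified quotas A 11.681, B 9.116, C 4.725, D 7.159, E 9.261, F 2.739, G 8.203.
Rounding down: A 11, B 9, C 4, D 7, E 9, F 2, G 8 (total 50).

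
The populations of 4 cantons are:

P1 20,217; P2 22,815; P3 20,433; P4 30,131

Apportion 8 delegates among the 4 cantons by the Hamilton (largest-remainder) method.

P1 2; P2 2; P3 2; P4 2

Total 93596; standard divisor 93596/8 ≈ 11699.5.
Standard quotas: P1 1.7280, P2 1.9501, P3 1.7465, P4 2.5754.
Lower quotas: P1 1, P2 1, P3 1, P4 2 (sum 5, leaving 3 seats).
Remainders in descending order: P2 0.9501, P3 0.7465, P1 0.7280, P4 0.5754.
The surplus seats go to P2, P3, P1.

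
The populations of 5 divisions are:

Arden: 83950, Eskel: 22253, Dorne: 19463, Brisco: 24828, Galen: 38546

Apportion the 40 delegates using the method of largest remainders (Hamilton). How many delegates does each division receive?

Arden=18; Eskel=5; Dorne=4; Brisco=5; Galen=8

Standard divisor: 189040 ÷ 40 = 4726.
Standard quotas: Arden 17.7634, Eskel 4.7086, Dorne 4.1183, Brisco 5.2535, Galen 8.1562.
Lower quotas: Arden 17, Eskel 4, Dorne 4, Brisco 5, Galen 8 (sum 38, leaving 2 seats).
Remainders in descending order: Arden 0.7634, Eskel 0.7086, Brisco 0.2535, Galen 0.1562, Dorne 0.1183.
Largest remainders: Arden, Eskel receive the extra seats.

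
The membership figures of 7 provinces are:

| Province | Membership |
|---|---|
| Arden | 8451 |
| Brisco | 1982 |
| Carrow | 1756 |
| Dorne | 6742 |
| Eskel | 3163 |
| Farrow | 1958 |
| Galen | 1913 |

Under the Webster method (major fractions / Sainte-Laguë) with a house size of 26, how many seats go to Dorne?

7

Standard divisor 25965/26 ≈ 998.654; standard quotas: Arden 8.462, Brisco 1.985, Carrow 1.758, Dorne 6.751, Eskel 3.167, Farrow 1.961, Galen 1.916.
Rounding to the nearest integer gives Arden 8, Brisco 2, Carrow 2, Dorne 7, Eskel 3, Farrow 2, Galen 2 — total 26, matching the house size, so no adjustment is needed.
Dorne receives 7.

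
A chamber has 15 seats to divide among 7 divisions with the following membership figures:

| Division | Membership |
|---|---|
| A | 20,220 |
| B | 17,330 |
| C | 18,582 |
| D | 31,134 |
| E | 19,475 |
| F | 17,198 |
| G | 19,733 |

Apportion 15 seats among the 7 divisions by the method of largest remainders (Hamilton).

A: 2; B: 2; C: 2; D: 3; E: 2; F: 2; G: 2

Standard divisor: 143672 ÷ 15 ≈ 9578.133.
Standard quotas: A 2.1111, B 1.8093, C 1.9400, D 3.2505, E 2.0333, F 1.7955, G 2.0602.
Lower quotas: A 2, B 1, C 1, D 3, E 2, F 1, G 2 (sum 12, leaving 3 seats).
Remainders in descending order: C 0.9400, B 0.8093, F 0.7955, D 0.2505, A 0.1111, G 0.0602, E 0.0333.
Largest remainders: C, B, F receive the extra seats.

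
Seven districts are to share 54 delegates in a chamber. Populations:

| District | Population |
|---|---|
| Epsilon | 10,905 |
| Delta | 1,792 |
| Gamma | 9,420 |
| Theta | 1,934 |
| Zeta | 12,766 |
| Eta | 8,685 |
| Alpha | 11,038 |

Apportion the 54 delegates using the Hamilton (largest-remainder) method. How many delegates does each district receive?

Total 56540; standard divisor 56540/54 ≈ 1047.037.
Standard quotas: Epsilon 10.4151, Delta 1.7115, Gamma 8.9968, Theta 1.8471, Zeta 12.1925, Eta 8.2948, Alpha 10.5421.
Lower quotas: Epsilon 10, Delta 1, Gamma 8, Theta 1, Zeta 12, Eta 8, Alpha 10 (sum 50, leaving 4 seats).
Remainders in descending order: Gamma 0.9968, Theta 0.8471, Delta 0.7115, Alpha 0.5421, Epsilon 0.4151, Eta 0.2948, Zeta 0.1925.
Largest remainders: Gamma, Theta, Delta, Alpha receive the extra seats.

Epsilon=10, Delta=2, Gamma=9, Theta=2, Zeta=12, Eta=8, Alpha=11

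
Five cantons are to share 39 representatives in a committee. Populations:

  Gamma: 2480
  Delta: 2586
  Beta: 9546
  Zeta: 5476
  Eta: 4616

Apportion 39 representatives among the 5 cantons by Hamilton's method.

Total 24704; standard divisor 24704/39 ≈ 633.436.
Standard quotas: Gamma 3.9152, Delta 4.0825, Beta 15.0702, Zeta 8.6449, Eta 7.2872.
Lower quotas: Gamma 3, Delta 4, Beta 15, Zeta 8, Eta 7 (sum 37, leaving 2 seats).
Remainders in descending order: Gamma 0.9152, Zeta 0.6449, Eta 0.2872, Delta 0.0825, Beta 0.0702.
The surplus seats go to Gamma, Zeta.

Gamma 4, Delta 4, Beta 15, Zeta 9, Eta 7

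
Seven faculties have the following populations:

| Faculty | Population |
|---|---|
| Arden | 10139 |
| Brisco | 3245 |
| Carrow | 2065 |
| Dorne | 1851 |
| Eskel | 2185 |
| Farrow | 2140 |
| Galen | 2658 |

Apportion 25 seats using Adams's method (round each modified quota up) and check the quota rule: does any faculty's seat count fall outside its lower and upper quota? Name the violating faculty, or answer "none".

Standard quotas: Arden 10.438, Brisco 3.341, Carrow 2.126, Dorne 1.906, Eskel 2.250, Farrow 2.203, Galen 2.736.
Adams allocation: Arden 10, Brisco 3, Carrow 2, Dorne 2, Eskel 3, Farrow 2, Galen 3.
Every allocation lies between the lower and upper quota.

none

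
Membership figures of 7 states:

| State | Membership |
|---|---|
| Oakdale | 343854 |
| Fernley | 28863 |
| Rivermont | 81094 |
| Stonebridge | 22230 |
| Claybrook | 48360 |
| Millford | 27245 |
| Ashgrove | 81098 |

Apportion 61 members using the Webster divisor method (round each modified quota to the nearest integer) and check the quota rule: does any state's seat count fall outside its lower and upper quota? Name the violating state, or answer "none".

Oakdale

Standard quotas: Oakdale 33.149, Fernley 2.783, Rivermont 7.818, Stonebridge 2.143, Claybrook 4.662, Millford 2.627, Ashgrove 7.818.
Webster allocation: Oakdale 32, Fernley 3, Rivermont 8, Stonebridge 2, Claybrook 5, Millford 3, Ashgrove 8.
Oakdale has quota 33.149 (lower 33, upper 34) but receives 32 — outside the quota interval.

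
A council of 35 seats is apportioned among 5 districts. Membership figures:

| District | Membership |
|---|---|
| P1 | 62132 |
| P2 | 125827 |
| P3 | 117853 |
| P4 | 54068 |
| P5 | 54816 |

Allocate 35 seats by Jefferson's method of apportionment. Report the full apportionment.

P1 5, P2 11, P3 10, P4 4, P5 5

Standard divisor 414696/35 ≈ 11848.457; standard quotas: P1 5.244, P2 10.620, P3 9.947, P4 4.563, P5 4.626.
Rounding down gives 5, 10, 9, 4, 4 = 32 seats, so the divisor must be adjusted.
With modified divisor 10900: modified quotas P1 5.700, P2 11.544, P3 10.812, P4 4.960, P5 5.029.
Rounding down: P1 5, P2 11, P3 10, P4 4, P5 5 (total 35).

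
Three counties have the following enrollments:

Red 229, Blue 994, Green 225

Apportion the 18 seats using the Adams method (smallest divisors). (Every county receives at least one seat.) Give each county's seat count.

Standard divisor 1448/18 ≈ 80.444; standard quotas: Red 2.847, Blue 12.356, Green 2.797.
Rounding up gives 3, 13, 3 = 19 seats, so the divisor must be adjusted.
With modified divisor 90: modified quotas Red 2.544, Blue 11.044, Green 2.500.
Rounding up: Red 3, Blue 12, Green 3 (total 18).

Red 3, Blue 12, Green 3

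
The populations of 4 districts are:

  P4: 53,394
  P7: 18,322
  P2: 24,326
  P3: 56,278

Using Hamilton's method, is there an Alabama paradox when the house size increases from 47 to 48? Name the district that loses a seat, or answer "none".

At 47 seats: P4 16, P7 6, P2 8, P3 17.
At 48 seats: P4 17, P7 6, P2 7, P3 18.
P2 drops from 8 to 7.

P2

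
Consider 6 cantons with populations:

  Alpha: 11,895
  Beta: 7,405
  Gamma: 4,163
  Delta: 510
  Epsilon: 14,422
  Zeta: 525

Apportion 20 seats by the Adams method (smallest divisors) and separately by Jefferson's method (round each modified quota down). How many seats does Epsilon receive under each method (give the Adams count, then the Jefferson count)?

Adams: Alpha 5, Beta 4, Gamma 2, Delta 1, Epsilon 7, Zeta 1.
Jefferson: Alpha 6, Beta 4, Gamma 2, Delta 0, Epsilon 8, Zeta 0.
Epsilon gets 7 under Adams and 8 under Jefferson.

7 and 8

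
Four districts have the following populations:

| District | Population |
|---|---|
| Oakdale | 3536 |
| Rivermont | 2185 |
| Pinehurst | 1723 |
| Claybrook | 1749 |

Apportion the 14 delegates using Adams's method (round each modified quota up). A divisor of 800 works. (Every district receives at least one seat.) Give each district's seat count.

With modified divisor 800: modified quotas Oakdale 4.420, Rivermont 2.731, Pinehurst 2.154, Claybrook 2.186.
Rounding up: Oakdale 5, Rivermont 3, Pinehurst 3, Claybrook 3 (total 14).

Oakdale 5, Rivermont 3, Pinehurst 3, Claybrook 3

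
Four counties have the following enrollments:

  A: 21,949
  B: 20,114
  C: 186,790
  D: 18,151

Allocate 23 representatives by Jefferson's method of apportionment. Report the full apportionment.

A 2, B 2, C 18, D 1

Standard divisor 247004/23 ≈ 10739.304; standard quotas: A 2.044, B 1.873, C 17.393, D 1.690.
Rounding down gives 2, 1, 17, 1 = 21 seats, so the divisor must be adjusted.
With modified divisor 9900: modified quotas A 2.217, B 2.032, C 18.868, D 1.833.
Rounding down: A 2, B 2, C 18, D 1 (total 23).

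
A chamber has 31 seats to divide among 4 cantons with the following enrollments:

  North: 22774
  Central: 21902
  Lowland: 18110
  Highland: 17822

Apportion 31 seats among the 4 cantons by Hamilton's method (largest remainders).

North: 9, Central: 8, Lowland: 7, Highland: 7

Total 80608; standard divisor 80608/31 ≈ 2600.258.
Standard quotas: North 8.7584, Central 8.4230, Lowland 6.9647, Highland 6.8539.
Lower quotas: North 8, Central 8, Lowland 6, Highland 6 (sum 28, leaving 3 seats).
Remainders in descending order: Lowland 0.9647, Highland 0.8539, North 0.7584, Central 0.4230.
The surplus seats go to Lowland, Highland, North.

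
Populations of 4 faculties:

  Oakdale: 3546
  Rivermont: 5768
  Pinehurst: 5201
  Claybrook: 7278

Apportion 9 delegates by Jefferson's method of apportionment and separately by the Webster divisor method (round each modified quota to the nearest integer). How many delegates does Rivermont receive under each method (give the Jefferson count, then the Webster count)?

Jefferson: Oakdale 1, Rivermont 3, Pinehurst 2, Claybrook 3.
Webster: Oakdale 2, Rivermont 2, Pinehurst 2, Claybrook 3.
Rivermont gets 3 under Jefferson and 2 under Webster.

3 and 2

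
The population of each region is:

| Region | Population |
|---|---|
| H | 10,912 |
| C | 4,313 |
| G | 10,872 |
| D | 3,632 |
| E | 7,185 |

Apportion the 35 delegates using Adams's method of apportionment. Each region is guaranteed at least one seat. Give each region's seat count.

Standard divisor 36914/35 ≈ 1054.686; standard quotas: H 10.346, C 4.089, G 10.308, D 3.444, E 6.812.
Rounding up gives 11, 5, 11, 4, 7 = 38 seats, so the divisor must be adjusted.
With modified divisor 1100: modified quotas H 9.920, C 3.921, G 9.884, D 3.302, E 6.532.
Rounding up: H 10, C 4, G 10, D 4, E 7 (total 35).

H 10; C 4; G 10; D 4; E 7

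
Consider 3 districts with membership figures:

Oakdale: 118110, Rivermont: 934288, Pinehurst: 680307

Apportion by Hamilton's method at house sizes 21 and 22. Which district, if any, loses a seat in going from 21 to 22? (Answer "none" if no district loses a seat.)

At 21 seats: Oakdale 2, Rivermont 11, Pinehurst 8.
At 22 seats: Oakdale 1, Rivermont 12, Pinehurst 9.
Oakdale drops from 2 to 1.

Oakdale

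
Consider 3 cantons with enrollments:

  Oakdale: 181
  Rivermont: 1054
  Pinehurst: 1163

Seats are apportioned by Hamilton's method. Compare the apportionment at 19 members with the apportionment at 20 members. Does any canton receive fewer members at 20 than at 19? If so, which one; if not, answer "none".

Oakdale

At 19 seats: Oakdale 2, Rivermont 8, Pinehurst 9.
At 20 seats: Oakdale 1, Rivermont 9, Pinehurst 10.
Oakdale drops from 2 to 1.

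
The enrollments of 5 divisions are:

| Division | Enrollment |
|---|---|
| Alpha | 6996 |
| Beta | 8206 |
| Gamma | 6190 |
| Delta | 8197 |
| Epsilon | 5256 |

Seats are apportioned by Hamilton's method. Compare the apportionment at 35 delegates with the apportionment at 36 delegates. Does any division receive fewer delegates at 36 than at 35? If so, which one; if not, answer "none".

At 35 seats: Alpha 7, Beta 8, Gamma 6, Delta 8, Epsilon 6.
At 36 seats: Alpha 7, Beta 9, Gamma 6, Delta 9, Epsilon 5.
Epsilon drops from 6 to 5.

Epsilon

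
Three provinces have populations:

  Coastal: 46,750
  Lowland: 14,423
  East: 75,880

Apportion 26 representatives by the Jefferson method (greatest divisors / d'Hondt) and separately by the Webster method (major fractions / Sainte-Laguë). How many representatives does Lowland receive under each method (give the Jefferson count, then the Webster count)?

Jefferson: Coastal 9, Lowland 2, East 15.
Webster: Coastal 9, Lowland 3, East 14.
Lowland gets 2 under Jefferson and 3 under Webster.

2 and 3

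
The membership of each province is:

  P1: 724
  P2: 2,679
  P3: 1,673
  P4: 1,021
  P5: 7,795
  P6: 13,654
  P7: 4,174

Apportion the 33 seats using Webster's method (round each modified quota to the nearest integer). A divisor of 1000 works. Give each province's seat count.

P1=1; P2=3; P3=2; P4=1; P5=8; P6=14; P7=4

With modified divisor 1000: modified quotas P1 0.724, P2 2.679, P3 1.673, P4 1.021, P5 7.795, P6 13.654, P7 4.174.
Rounding to the nearest integer: P1 1, P2 3, P3 2, P4 1, P5 8, P6 14, P7 4 (total 33).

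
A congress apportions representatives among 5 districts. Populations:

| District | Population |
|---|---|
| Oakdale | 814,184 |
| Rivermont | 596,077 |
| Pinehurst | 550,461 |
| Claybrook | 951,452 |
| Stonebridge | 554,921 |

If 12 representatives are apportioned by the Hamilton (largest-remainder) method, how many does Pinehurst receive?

2

Total 3467095; standard divisor 3467095/12 ≈ 288924.583.
Standard quotas: Oakdale 2.8180, Rivermont 2.0631, Pinehurst 1.9052, Claybrook 3.2931, Stonebridge 1.9206.
Lower quotas: Oakdale 2, Rivermont 2, Pinehurst 1, Claybrook 3, Stonebridge 1 (sum 9, leaving 3 seats).
Remainders in descending order: Stonebridge 0.9206, Pinehurst 0.9052, Oakdale 0.8180, Claybrook 0.2931, Rivermont 0.0631.
The surplus seats go to Stonebridge, Pinehurst, Oakdale.
Pinehurst receives 2.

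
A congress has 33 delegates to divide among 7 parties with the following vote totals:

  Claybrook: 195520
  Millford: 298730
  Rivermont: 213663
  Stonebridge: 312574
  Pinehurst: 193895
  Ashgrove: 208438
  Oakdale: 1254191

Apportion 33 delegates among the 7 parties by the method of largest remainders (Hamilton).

Total 2677011; standard divisor 2677011/33 ≈ 81121.545.
Standard quotas: Claybrook 2.4102, Millford 3.6825, Rivermont 2.6339, Stonebridge 3.8532, Pinehurst 2.3902, Ashgrove 2.5695, Oakdale 15.4606.
Lower quotas: Claybrook 2, Millford 3, Rivermont 2, Stonebridge 3, Pinehurst 2, Ashgrove 2, Oakdale 15 (sum 29, leaving 4 seats).
Remainders in descending order: Stonebridge 0.8532, Millford 0.6825, Rivermont 0.6339, Ashgrove 0.5695, Oakdale 0.4606, Claybrook 0.4102, Pinehurst 0.3902.
Largest remainders: Stonebridge, Millford, Rivermont, Ashgrove receive the extra seats.

Claybrook=2; Millford=4; Rivermont=3; Stonebridge=4; Pinehurst=2; Ashgrove=3; Oakdale=15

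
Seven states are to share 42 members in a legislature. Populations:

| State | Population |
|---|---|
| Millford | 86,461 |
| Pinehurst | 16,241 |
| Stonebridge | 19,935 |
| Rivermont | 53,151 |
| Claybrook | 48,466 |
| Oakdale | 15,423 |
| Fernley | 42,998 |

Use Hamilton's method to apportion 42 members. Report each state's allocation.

The standard divisor is 282675/42 ≈ 6730.357.
Standard quotas: Millford 12.8464, Pinehurst 2.4131, Stonebridge 2.9620, Rivermont 7.8972, Claybrook 7.2011, Oakdale 2.2916, Fernley 6.3887.
Lower quotas: Millford 12, Pinehurst 2, Stonebridge 2, Rivermont 7, Claybrook 7, Oakdale 2, Fernley 6 (sum 38, leaving 4 seats).
Remainders in descending order: Stonebridge 0.9620, Rivermont 0.8972, Millford 0.8464, Pinehurst 0.4131, Fernley 0.3887, Oakdale 0.2916, Claybrook 0.2011.
The surplus seats go to Stonebridge, Rivermont, Millford, Pinehurst.

Millford: 13; Pinehurst: 3; Stonebridge: 3; Rivermont: 8; Claybrook: 7; Oakdale: 2; Fernley: 6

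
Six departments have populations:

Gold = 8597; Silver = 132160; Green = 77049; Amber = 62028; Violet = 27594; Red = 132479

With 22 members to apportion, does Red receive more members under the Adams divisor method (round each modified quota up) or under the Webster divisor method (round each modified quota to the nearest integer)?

Webster

Adams: Gold 1, Silver 6, Green 4, Amber 3, Violet 2, Red 6.
Webster: Gold 0, Silver 7, Green 4, Amber 3, Violet 1, Red 7.
Red gets 6 under Adams and 7 under Webster.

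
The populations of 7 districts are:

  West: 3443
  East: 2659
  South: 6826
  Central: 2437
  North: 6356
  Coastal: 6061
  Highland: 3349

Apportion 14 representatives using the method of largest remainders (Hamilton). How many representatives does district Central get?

Total 31131; standard divisor 31131/14 ≈ 2223.643.
Standard quotas: West 1.5484, East 1.1958, South 3.0697, Central 1.0959, North 2.8584, Coastal 2.7257, Highland 1.5061.
Lower quotas: West 1, East 1, South 3, Central 1, North 2, Coastal 2, Highland 1 (sum 11, leaving 3 seats).
Remainders in descending order: North 0.8584, Coastal 0.7257, West 0.5484, Highland 0.5061, East 0.1958, Central 0.0959, South 0.0697.
Largest remainders: North, Coastal, West receive the extra seats.
Central receives 1.

1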